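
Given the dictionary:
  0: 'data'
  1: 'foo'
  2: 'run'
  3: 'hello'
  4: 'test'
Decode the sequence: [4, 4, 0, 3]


Look up each index in the dictionary:
  4 -> 'test'
  4 -> 'test'
  0 -> 'data'
  3 -> 'hello'

Decoded: "test test data hello"


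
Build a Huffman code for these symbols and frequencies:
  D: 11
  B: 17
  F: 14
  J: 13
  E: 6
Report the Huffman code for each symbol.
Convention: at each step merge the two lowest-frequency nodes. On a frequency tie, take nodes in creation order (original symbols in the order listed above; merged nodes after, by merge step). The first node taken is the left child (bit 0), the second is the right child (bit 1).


Huffman tree construction:
Step 1: Merge E(6) + D(11) = 17
Step 2: Merge J(13) + F(14) = 27
Step 3: Merge B(17) + (E+D)(17) = 34
Step 4: Merge (J+F)(27) + (B+(E+D))(34) = 61
Read each symbol's code off the tree from the root (left child = 0, right child = 1).

Codes:
  D: 111 (length 3)
  B: 10 (length 2)
  F: 01 (length 2)
  J: 00 (length 2)
  E: 110 (length 3)
Average code length: 139/61 = 2.2787 bits/symbol


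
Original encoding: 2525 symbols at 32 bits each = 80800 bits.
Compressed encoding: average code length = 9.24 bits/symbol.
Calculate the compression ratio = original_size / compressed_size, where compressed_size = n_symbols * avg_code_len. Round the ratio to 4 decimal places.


original_size = n_symbols * orig_bits = 2525 * 32 = 80800 bits
compressed_size = n_symbols * avg_code_len = 2525 * 9.24 = 23331.0 bits
ratio = original_size / compressed_size = 80800 / 23331.0 = 3.4632

Compression ratio = 3.4632


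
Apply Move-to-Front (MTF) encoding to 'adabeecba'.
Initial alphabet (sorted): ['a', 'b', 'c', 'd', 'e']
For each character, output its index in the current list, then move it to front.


MTF encoding:
'a': index 0 in ['a', 'b', 'c', 'd', 'e'] -> ['a', 'b', 'c', 'd', 'e']
'd': index 3 in ['a', 'b', 'c', 'd', 'e'] -> ['d', 'a', 'b', 'c', 'e']
'a': index 1 in ['d', 'a', 'b', 'c', 'e'] -> ['a', 'd', 'b', 'c', 'e']
'b': index 2 in ['a', 'd', 'b', 'c', 'e'] -> ['b', 'a', 'd', 'c', 'e']
'e': index 4 in ['b', 'a', 'd', 'c', 'e'] -> ['e', 'b', 'a', 'd', 'c']
'e': index 0 in ['e', 'b', 'a', 'd', 'c'] -> ['e', 'b', 'a', 'd', 'c']
'c': index 4 in ['e', 'b', 'a', 'd', 'c'] -> ['c', 'e', 'b', 'a', 'd']
'b': index 2 in ['c', 'e', 'b', 'a', 'd'] -> ['b', 'c', 'e', 'a', 'd']
'a': index 3 in ['b', 'c', 'e', 'a', 'd'] -> ['a', 'b', 'c', 'e', 'd']


Output: [0, 3, 1, 2, 4, 0, 4, 2, 3]


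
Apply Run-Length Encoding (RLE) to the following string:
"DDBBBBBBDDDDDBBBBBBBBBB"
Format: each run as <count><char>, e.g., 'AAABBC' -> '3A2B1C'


Scanning runs left to right:
  i=0: run of 'D' x 2 -> '2D'
  i=2: run of 'B' x 6 -> '6B'
  i=8: run of 'D' x 5 -> '5D'
  i=13: run of 'B' x 10 -> '10B'

RLE = 2D6B5D10B


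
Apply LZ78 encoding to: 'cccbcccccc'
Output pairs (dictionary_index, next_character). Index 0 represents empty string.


LZ78 encoding steps:
Dictionary: {0: ''}
Step 1: w='' (idx 0), next='c' -> output (0, 'c'), add 'c' as idx 1
Step 2: w='c' (idx 1), next='c' -> output (1, 'c'), add 'cc' as idx 2
Step 3: w='' (idx 0), next='b' -> output (0, 'b'), add 'b' as idx 3
Step 4: w='cc' (idx 2), next='c' -> output (2, 'c'), add 'ccc' as idx 4
Step 5: w='ccc' (idx 4), end of input -> output (4, '')


Encoded: [(0, 'c'), (1, 'c'), (0, 'b'), (2, 'c'), (4, '')]


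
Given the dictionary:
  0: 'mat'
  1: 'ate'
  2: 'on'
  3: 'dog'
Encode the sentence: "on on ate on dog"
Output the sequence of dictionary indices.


Look up each word in the dictionary:
  'on' -> 2
  'on' -> 2
  'ate' -> 1
  'on' -> 2
  'dog' -> 3

Encoded: [2, 2, 1, 2, 3]


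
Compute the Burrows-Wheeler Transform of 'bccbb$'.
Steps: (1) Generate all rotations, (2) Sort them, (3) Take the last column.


Rotations (sorted):
  0: $bccbb -> last char: b
  1: b$bccb -> last char: b
  2: bb$bcc -> last char: c
  3: bccbb$ -> last char: $
  4: cbb$bc -> last char: c
  5: ccbb$b -> last char: b


BWT = bbc$cb


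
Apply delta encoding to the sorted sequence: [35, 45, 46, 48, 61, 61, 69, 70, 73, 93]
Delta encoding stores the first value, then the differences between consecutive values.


First value: 35
Deltas:
  45 - 35 = 10
  46 - 45 = 1
  48 - 46 = 2
  61 - 48 = 13
  61 - 61 = 0
  69 - 61 = 8
  70 - 69 = 1
  73 - 70 = 3
  93 - 73 = 20


Delta encoded: [35, 10, 1, 2, 13, 0, 8, 1, 3, 20]


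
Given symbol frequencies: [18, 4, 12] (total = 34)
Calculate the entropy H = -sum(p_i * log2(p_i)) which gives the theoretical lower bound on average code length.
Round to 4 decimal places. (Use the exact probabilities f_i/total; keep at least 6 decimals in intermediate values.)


Per-symbol terms -p_i * log2(p_i) with p_i = f_i/34:
  p = 18/34 = 0.529412: log2(p) = -0.917538, -p*log2(p) = 0.485755
  p = 4/34 = 0.117647: log2(p) = -3.087463, -p*log2(p) = 0.363231
  p = 12/34 = 0.352941: log2(p) = -1.502500, -p*log2(p) = 0.530294
H = 0.485755 + 0.363231 + 0.530294 = 1.379280

H = 1.3793 bits/symbol


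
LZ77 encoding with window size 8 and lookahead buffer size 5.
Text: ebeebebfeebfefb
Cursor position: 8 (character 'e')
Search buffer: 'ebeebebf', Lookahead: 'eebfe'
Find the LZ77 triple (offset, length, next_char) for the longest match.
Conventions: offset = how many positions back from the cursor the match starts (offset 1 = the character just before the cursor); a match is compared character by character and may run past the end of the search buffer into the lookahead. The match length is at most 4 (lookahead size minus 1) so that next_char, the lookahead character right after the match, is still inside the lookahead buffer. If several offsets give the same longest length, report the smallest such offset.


Try each offset into the search buffer:
  offset=1 (pos 7, char 'f'): match length 0
  offset=2 (pos 6, char 'b'): match length 0
  offset=3 (pos 5, char 'e'): match length 1
  offset=4 (pos 4, char 'b'): match length 0
  offset=5 (pos 3, char 'e'): match length 1
  offset=6 (pos 2, char 'e'): match length 3
  offset=7 (pos 1, char 'b'): match length 0
  offset=8 (pos 0, char 'e'): match length 1
Longest match has length 3 at offset 6.
next_char = character at position 8 + 3 = 11 -> 'f'

Best match: offset=6, length=3 (matching 'eeb' starting at position 2)
LZ77 triple: (6, 3, 'f')


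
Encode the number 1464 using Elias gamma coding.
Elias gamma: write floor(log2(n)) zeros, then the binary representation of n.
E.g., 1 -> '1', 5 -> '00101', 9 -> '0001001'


num_bits = floor(log2(1464)) + 1 = 11
leading_zeros = num_bits - 1 = 10
binary(1464) = 10110111000

Elias gamma(1464) = '0000000000' + '10110111000' = 000000000010110111000 (21 bits)


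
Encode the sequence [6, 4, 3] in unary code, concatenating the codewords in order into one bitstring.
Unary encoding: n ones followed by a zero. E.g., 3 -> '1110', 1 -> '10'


Encode each number as n ones followed by a terminating 0:
  6 -> 1111110 (7 bits)
  4 -> 11110 (5 bits)
  3 -> 1110 (4 bits)
Total length = 7 + 5 + 4 = 16 bits.

Unary([6, 4, 3]) = 1111110111101110 (16 bits)


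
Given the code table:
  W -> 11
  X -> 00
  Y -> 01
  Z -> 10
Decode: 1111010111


Decoding:
11 -> W
11 -> W
01 -> Y
01 -> Y
11 -> W


Result: WWYYW


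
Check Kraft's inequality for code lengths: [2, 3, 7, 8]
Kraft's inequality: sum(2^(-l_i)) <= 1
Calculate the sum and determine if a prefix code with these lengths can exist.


Sum = 2^(-2) + 2^(-3) + 2^(-7) + 2^(-8)
    = 0.25 + 0.125 + 0.0078125 + 0.00390625
    = 99/256 = 0.38671875
Since 0.38671875 <= 1, Kraft's inequality IS satisfied.
A prefix code with these lengths CAN exist.

Kraft sum = 0.38671875. Satisfied.


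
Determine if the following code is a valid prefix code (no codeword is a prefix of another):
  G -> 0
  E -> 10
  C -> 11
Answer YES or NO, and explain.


Checking each pair (does one codeword prefix another?):
  G='0' vs E='10': no prefix
  G='0' vs C='11': no prefix
  E='10' vs G='0': no prefix
  E='10' vs C='11': no prefix
  C='11' vs G='0': no prefix
  C='11' vs E='10': no prefix
No violation found over all pairs.

YES -- this is a valid prefix code. No codeword is a prefix of any other codeword.


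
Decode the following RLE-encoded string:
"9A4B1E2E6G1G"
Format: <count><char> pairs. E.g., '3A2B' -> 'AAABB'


Expanding each <count><char> pair:
  9A -> 'AAAAAAAAA'
  4B -> 'BBBB'
  1E -> 'E'
  2E -> 'EE'
  6G -> 'GGGGGG'
  1G -> 'G'

Decoded = AAAAAAAAABBBBEEEGGGGGGG


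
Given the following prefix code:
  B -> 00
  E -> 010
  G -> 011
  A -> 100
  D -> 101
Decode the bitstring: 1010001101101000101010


Decoding step by step:
Bits 101 -> D
Bits 00 -> B
Bits 011 -> G
Bits 011 -> G
Bits 010 -> E
Bits 00 -> B
Bits 101 -> D
Bits 010 -> E


Decoded message: DBGGEBDE


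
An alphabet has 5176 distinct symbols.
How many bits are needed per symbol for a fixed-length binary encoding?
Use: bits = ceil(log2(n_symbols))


log2(5176) = 12.3376
Bracket: 2^12 = 4096 < 5176 <= 2^13 = 8192
So ceil(log2(5176)) = 13

bits = ceil(log2(5176)) = ceil(12.3376) = 13 bits


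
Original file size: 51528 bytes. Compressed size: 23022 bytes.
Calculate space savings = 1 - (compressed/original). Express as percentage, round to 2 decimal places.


ratio = compressed/original = 23022/51528 = 0.446786
savings = 1 - ratio = 1 - 0.446786 = 0.553214
as a percentage: 0.553214 * 100 = 55.32%

Space savings = 1 - 23022/51528 = 55.32%


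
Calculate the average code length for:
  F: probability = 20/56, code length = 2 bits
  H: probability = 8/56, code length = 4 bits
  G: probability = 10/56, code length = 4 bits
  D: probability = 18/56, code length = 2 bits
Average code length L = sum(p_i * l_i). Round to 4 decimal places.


Weighted contributions p_i * l_i:
  F: (20/56) * 2 = 40/56
  H: (8/56) * 4 = 32/56
  G: (10/56) * 4 = 40/56
  D: (18/56) * 2 = 36/56
Sum = (40 + 32 + 40 + 36)/56 = 148/56

L = 148/56 = 2.6429 bits/symbol


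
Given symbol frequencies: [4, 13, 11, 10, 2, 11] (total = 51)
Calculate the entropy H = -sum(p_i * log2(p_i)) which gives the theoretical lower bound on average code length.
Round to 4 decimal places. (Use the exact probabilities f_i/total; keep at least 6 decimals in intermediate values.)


Per-symbol terms -p_i * log2(p_i) with p_i = f_i/51:
  p = 4/51 = 0.078431: log2(p) = -3.672425, -p*log2(p) = 0.288033
  p = 13/51 = 0.254902: log2(p) = -1.971986, -p*log2(p) = 0.502663
  p = 11/51 = 0.215686: log2(p) = -2.212994, -p*log2(p) = 0.477312
  p = 10/51 = 0.196078: log2(p) = -2.350497, -p*log2(p) = 0.460882
  p = 2/51 = 0.039216: log2(p) = -4.672425, -p*log2(p) = 0.183232
  p = 11/51 = 0.215686: log2(p) = -2.212994, -p*log2(p) = 0.477312
H = 0.288033 + 0.502663 + 0.477312 + 0.460882 + 0.183232 + 0.477312 = 2.389434

H = 2.3894 bits/symbol


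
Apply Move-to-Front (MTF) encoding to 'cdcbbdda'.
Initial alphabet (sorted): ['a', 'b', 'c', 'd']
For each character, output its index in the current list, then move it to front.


MTF encoding:
'c': index 2 in ['a', 'b', 'c', 'd'] -> ['c', 'a', 'b', 'd']
'd': index 3 in ['c', 'a', 'b', 'd'] -> ['d', 'c', 'a', 'b']
'c': index 1 in ['d', 'c', 'a', 'b'] -> ['c', 'd', 'a', 'b']
'b': index 3 in ['c', 'd', 'a', 'b'] -> ['b', 'c', 'd', 'a']
'b': index 0 in ['b', 'c', 'd', 'a'] -> ['b', 'c', 'd', 'a']
'd': index 2 in ['b', 'c', 'd', 'a'] -> ['d', 'b', 'c', 'a']
'd': index 0 in ['d', 'b', 'c', 'a'] -> ['d', 'b', 'c', 'a']
'a': index 3 in ['d', 'b', 'c', 'a'] -> ['a', 'd', 'b', 'c']


Output: [2, 3, 1, 3, 0, 2, 0, 3]


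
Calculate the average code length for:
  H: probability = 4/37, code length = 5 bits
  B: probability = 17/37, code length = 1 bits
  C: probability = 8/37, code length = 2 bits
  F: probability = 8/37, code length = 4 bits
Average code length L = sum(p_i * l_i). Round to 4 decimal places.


Weighted contributions p_i * l_i:
  H: (4/37) * 5 = 20/37
  B: (17/37) * 1 = 17/37
  C: (8/37) * 2 = 16/37
  F: (8/37) * 4 = 32/37
Sum = (20 + 17 + 16 + 32)/37 = 85/37

L = 85/37 = 2.2973 bits/symbol


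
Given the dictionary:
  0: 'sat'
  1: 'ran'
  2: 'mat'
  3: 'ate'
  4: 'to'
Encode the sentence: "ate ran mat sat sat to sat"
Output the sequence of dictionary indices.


Look up each word in the dictionary:
  'ate' -> 3
  'ran' -> 1
  'mat' -> 2
  'sat' -> 0
  'sat' -> 0
  'to' -> 4
  'sat' -> 0

Encoded: [3, 1, 2, 0, 0, 4, 0]


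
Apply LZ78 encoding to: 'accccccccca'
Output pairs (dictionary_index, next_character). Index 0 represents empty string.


LZ78 encoding steps:
Dictionary: {0: ''}
Step 1: w='' (idx 0), next='a' -> output (0, 'a'), add 'a' as idx 1
Step 2: w='' (idx 0), next='c' -> output (0, 'c'), add 'c' as idx 2
Step 3: w='c' (idx 2), next='c' -> output (2, 'c'), add 'cc' as idx 3
Step 4: w='cc' (idx 3), next='c' -> output (3, 'c'), add 'ccc' as idx 4
Step 5: w='ccc' (idx 4), next='a' -> output (4, 'a'), add 'ccca' as idx 5


Encoded: [(0, 'a'), (0, 'c'), (2, 'c'), (3, 'c'), (4, 'a')]


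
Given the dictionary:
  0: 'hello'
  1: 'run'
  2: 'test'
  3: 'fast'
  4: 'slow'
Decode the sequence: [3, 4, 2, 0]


Look up each index in the dictionary:
  3 -> 'fast'
  4 -> 'slow'
  2 -> 'test'
  0 -> 'hello'

Decoded: "fast slow test hello"


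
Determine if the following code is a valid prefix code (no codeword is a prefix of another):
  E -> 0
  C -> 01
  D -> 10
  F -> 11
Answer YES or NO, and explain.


Checking each pair (does one codeword prefix another?):
  E='0' vs C='01': prefix -- VIOLATION

NO -- this is NOT a valid prefix code. E (0) is a prefix of C (01).


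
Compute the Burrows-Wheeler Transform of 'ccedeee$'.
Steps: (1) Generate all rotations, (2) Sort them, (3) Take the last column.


Rotations (sorted):
  0: $ccedeee -> last char: e
  1: ccedeee$ -> last char: $
  2: cedeee$c -> last char: c
  3: deee$cce -> last char: e
  4: e$ccedee -> last char: e
  5: edeee$cc -> last char: c
  6: ee$ccede -> last char: e
  7: eee$cced -> last char: d


BWT = e$ceeced


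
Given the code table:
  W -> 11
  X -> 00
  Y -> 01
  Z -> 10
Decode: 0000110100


Decoding:
00 -> X
00 -> X
11 -> W
01 -> Y
00 -> X


Result: XXWYX


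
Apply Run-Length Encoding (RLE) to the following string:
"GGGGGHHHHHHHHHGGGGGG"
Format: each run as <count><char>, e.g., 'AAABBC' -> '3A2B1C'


Scanning runs left to right:
  i=0: run of 'G' x 5 -> '5G'
  i=5: run of 'H' x 9 -> '9H'
  i=14: run of 'G' x 6 -> '6G'

RLE = 5G9H6G


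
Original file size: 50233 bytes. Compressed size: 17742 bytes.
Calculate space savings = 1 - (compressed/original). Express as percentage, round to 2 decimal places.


ratio = compressed/original = 17742/50233 = 0.353194
savings = 1 - ratio = 1 - 0.353194 = 0.646806
as a percentage: 0.646806 * 100 = 64.68%

Space savings = 1 - 17742/50233 = 64.68%


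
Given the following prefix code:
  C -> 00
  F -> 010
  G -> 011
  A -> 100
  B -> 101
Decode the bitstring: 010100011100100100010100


Decoding step by step:
Bits 010 -> F
Bits 100 -> A
Bits 011 -> G
Bits 100 -> A
Bits 100 -> A
Bits 100 -> A
Bits 010 -> F
Bits 100 -> A


Decoded message: FAGAAAFA


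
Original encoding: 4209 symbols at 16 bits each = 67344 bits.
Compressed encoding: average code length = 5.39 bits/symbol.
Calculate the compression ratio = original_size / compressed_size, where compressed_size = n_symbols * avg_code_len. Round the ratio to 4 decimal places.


original_size = n_symbols * orig_bits = 4209 * 16 = 67344 bits
compressed_size = n_symbols * avg_code_len = 4209 * 5.39 = 22686.51 bits
ratio = original_size / compressed_size = 67344 / 22686.51 = 2.9685

Compression ratio = 2.9685


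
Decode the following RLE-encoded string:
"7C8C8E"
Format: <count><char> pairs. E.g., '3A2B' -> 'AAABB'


Expanding each <count><char> pair:
  7C -> 'CCCCCCC'
  8C -> 'CCCCCCCC'
  8E -> 'EEEEEEEE'

Decoded = CCCCCCCCCCCCCCCEEEEEEEE


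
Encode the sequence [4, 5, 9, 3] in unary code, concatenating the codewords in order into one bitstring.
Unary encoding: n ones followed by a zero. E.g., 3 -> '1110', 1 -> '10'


Encode each number as n ones followed by a terminating 0:
  4 -> 11110 (5 bits)
  5 -> 111110 (6 bits)
  9 -> 1111111110 (10 bits)
  3 -> 1110 (4 bits)
Total length = 5 + 6 + 10 + 4 = 25 bits.

Unary([4, 5, 9, 3]) = 1111011111011111111101110 (25 bits)


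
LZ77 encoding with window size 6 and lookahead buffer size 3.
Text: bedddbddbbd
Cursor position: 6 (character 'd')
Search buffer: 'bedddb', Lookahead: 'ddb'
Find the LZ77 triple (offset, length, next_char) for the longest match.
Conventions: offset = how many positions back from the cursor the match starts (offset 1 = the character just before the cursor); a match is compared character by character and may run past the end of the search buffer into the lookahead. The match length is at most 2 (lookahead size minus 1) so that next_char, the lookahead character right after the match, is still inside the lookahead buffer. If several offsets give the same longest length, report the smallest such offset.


Try each offset into the search buffer:
  offset=1 (pos 5, char 'b'): match length 0
  offset=2 (pos 4, char 'd'): match length 1
  offset=3 (pos 3, char 'd'): match length 2
  offset=4 (pos 2, char 'd'): match length 2
  offset=5 (pos 1, char 'e'): match length 0
  offset=6 (pos 0, char 'b'): match length 0
Longest match has length 2, found at offsets 3, 4; take the smallest, offset 3.
next_char = character at position 6 + 2 = 8 -> 'b'

Best match: offset=3, length=2 (matching 'dd' starting at position 3)
LZ77 triple: (3, 2, 'b')


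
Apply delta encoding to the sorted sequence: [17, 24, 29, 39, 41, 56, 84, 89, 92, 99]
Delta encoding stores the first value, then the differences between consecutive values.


First value: 17
Deltas:
  24 - 17 = 7
  29 - 24 = 5
  39 - 29 = 10
  41 - 39 = 2
  56 - 41 = 15
  84 - 56 = 28
  89 - 84 = 5
  92 - 89 = 3
  99 - 92 = 7


Delta encoded: [17, 7, 5, 10, 2, 15, 28, 5, 3, 7]


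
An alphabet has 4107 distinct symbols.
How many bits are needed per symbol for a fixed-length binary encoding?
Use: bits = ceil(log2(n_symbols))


log2(4107) = 12.0039
Bracket: 2^12 = 4096 < 4107 <= 2^13 = 8192
So ceil(log2(4107)) = 13

bits = ceil(log2(4107)) = ceil(12.0039) = 13 bits


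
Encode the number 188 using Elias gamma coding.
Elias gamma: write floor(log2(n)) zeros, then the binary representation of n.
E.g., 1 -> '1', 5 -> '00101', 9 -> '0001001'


num_bits = floor(log2(188)) + 1 = 8
leading_zeros = num_bits - 1 = 7
binary(188) = 10111100

Elias gamma(188) = '0000000' + '10111100' = 000000010111100 (15 bits)


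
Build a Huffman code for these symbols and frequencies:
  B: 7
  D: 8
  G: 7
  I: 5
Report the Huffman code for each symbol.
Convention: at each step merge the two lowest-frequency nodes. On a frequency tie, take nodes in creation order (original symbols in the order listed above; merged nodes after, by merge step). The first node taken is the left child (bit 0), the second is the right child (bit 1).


Huffman tree construction:
Step 1: Merge I(5) + B(7) = 12
Step 2: Merge G(7) + D(8) = 15
Step 3: Merge (I+B)(12) + (G+D)(15) = 27
Read each symbol's code off the tree from the root (left child = 0, right child = 1).

Codes:
  B: 01 (length 2)
  D: 11 (length 2)
  G: 10 (length 2)
  I: 00 (length 2)
Average code length: 54/27 = 2.0000 bits/symbol


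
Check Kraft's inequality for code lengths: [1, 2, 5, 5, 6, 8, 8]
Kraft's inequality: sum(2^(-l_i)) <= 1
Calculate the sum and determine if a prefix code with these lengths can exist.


Sum = 2^(-1) + 2^(-2) + 2^(-5) + 2^(-5) + 2^(-6) + 2^(-8) + 2^(-8)
    = 0.5 + 0.25 + 0.03125 + 0.03125 + 0.015625 + 0.00390625 + 0.00390625
    = 214/256 = 0.8359375
Since 0.8359375 <= 1, Kraft's inequality IS satisfied.
A prefix code with these lengths CAN exist.

Kraft sum = 0.8359375. Satisfied.


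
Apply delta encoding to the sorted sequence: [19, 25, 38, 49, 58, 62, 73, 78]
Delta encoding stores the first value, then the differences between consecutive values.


First value: 19
Deltas:
  25 - 19 = 6
  38 - 25 = 13
  49 - 38 = 11
  58 - 49 = 9
  62 - 58 = 4
  73 - 62 = 11
  78 - 73 = 5


Delta encoded: [19, 6, 13, 11, 9, 4, 11, 5]


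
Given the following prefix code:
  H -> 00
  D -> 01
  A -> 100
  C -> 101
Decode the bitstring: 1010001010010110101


Decoding step by step:
Bits 101 -> C
Bits 00 -> H
Bits 01 -> D
Bits 01 -> D
Bits 00 -> H
Bits 101 -> C
Bits 101 -> C
Bits 01 -> D


Decoded message: CHDDHCCD


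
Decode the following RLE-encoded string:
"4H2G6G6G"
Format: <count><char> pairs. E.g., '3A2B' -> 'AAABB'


Expanding each <count><char> pair:
  4H -> 'HHHH'
  2G -> 'GG'
  6G -> 'GGGGGG'
  6G -> 'GGGGGG'

Decoded = HHHHGGGGGGGGGGGGGG


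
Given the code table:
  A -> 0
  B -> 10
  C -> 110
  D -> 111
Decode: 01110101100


Decoding:
0 -> A
111 -> D
0 -> A
10 -> B
110 -> C
0 -> A


Result: ADABCA


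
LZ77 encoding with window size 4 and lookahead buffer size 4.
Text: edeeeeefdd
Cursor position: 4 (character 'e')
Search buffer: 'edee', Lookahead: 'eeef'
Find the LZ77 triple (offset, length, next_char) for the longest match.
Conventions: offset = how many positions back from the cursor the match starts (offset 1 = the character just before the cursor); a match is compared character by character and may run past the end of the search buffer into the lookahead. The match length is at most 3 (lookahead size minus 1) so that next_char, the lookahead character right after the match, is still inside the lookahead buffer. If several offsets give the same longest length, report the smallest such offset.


Try each offset into the search buffer:
  offset=1 (pos 3, char 'e'): match length 3
  offset=2 (pos 2, char 'e'): match length 3
  offset=3 (pos 1, char 'd'): match length 0
  offset=4 (pos 0, char 'e'): match length 1
Longest match has length 3, found at offsets 1, 2; take the smallest, offset 1.
next_char = character at position 4 + 3 = 7 -> 'f'

Best match: offset=1, length=3 (matching 'eee' starting at position 3)
LZ77 triple: (1, 3, 'f')


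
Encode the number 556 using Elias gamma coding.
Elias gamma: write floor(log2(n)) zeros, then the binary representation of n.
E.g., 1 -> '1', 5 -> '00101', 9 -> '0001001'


num_bits = floor(log2(556)) + 1 = 10
leading_zeros = num_bits - 1 = 9
binary(556) = 1000101100

Elias gamma(556) = '000000000' + '1000101100' = 0000000001000101100 (19 bits)


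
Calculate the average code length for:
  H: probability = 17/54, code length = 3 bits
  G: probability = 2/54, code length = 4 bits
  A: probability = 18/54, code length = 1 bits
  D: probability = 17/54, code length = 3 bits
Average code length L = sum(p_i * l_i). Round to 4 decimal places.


Weighted contributions p_i * l_i:
  H: (17/54) * 3 = 51/54
  G: (2/54) * 4 = 8/54
  A: (18/54) * 1 = 18/54
  D: (17/54) * 3 = 51/54
Sum = (51 + 8 + 18 + 51)/54 = 128/54

L = 128/54 = 2.3704 bits/symbol


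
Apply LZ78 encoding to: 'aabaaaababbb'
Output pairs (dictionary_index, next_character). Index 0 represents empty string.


LZ78 encoding steps:
Dictionary: {0: ''}
Step 1: w='' (idx 0), next='a' -> output (0, 'a'), add 'a' as idx 1
Step 2: w='a' (idx 1), next='b' -> output (1, 'b'), add 'ab' as idx 2
Step 3: w='a' (idx 1), next='a' -> output (1, 'a'), add 'aa' as idx 3
Step 4: w='aa' (idx 3), next='b' -> output (3, 'b'), add 'aab' as idx 4
Step 5: w='ab' (idx 2), next='b' -> output (2, 'b'), add 'abb' as idx 5
Step 6: w='' (idx 0), next='b' -> output (0, 'b'), add 'b' as idx 6


Encoded: [(0, 'a'), (1, 'b'), (1, 'a'), (3, 'b'), (2, 'b'), (0, 'b')]


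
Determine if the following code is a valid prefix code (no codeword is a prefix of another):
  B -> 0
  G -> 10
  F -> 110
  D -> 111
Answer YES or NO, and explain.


Checking each pair (does one codeword prefix another?):
  B='0' vs G='10': no prefix
  B='0' vs F='110': no prefix
  B='0' vs D='111': no prefix
  G='10' vs B='0': no prefix
  G='10' vs F='110': no prefix
  G='10' vs D='111': no prefix
  F='110' vs B='0': no prefix
  F='110' vs G='10': no prefix
  F='110' vs D='111': no prefix
  D='111' vs B='0': no prefix
  D='111' vs G='10': no prefix
  D='111' vs F='110': no prefix
No violation found over all pairs.

YES -- this is a valid prefix code. No codeword is a prefix of any other codeword.


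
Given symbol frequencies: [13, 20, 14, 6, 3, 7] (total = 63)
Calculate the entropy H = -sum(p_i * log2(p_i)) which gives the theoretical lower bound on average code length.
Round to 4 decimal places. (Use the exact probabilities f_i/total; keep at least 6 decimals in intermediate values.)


Per-symbol terms -p_i * log2(p_i) with p_i = f_i/63:
  p = 13/63 = 0.206349: log2(p) = -2.276840, -p*log2(p) = 0.469824
  p = 20/63 = 0.317460: log2(p) = -1.655352, -p*log2(p) = 0.525509
  p = 14/63 = 0.222222: log2(p) = -2.169925, -p*log2(p) = 0.482206
  p = 6/63 = 0.095238: log2(p) = -3.392317, -p*log2(p) = 0.323078
  p = 3/63 = 0.047619: log2(p) = -4.392317, -p*log2(p) = 0.209158
  p = 7/63 = 0.111111: log2(p) = -3.169925, -p*log2(p) = 0.352214
H = 0.469824 + 0.525509 + 0.482206 + 0.323078 + 0.209158 + 0.352214 = 2.361989

H = 2.362 bits/symbol


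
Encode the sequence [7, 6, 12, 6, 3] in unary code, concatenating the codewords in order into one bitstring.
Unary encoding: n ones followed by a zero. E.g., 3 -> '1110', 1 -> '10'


Encode each number as n ones followed by a terminating 0:
  7 -> 11111110 (8 bits)
  6 -> 1111110 (7 bits)
  12 -> 1111111111110 (13 bits)
  6 -> 1111110 (7 bits)
  3 -> 1110 (4 bits)
Total length = 8 + 7 + 13 + 7 + 4 = 39 bits.

Unary([7, 6, 12, 6, 3]) = 111111101111110111111111111011111101110 (39 bits)


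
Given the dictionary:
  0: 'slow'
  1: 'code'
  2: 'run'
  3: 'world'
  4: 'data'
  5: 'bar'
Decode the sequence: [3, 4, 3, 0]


Look up each index in the dictionary:
  3 -> 'world'
  4 -> 'data'
  3 -> 'world'
  0 -> 'slow'

Decoded: "world data world slow"


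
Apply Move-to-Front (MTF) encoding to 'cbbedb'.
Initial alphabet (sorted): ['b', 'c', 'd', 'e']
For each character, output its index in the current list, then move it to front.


MTF encoding:
'c': index 1 in ['b', 'c', 'd', 'e'] -> ['c', 'b', 'd', 'e']
'b': index 1 in ['c', 'b', 'd', 'e'] -> ['b', 'c', 'd', 'e']
'b': index 0 in ['b', 'c', 'd', 'e'] -> ['b', 'c', 'd', 'e']
'e': index 3 in ['b', 'c', 'd', 'e'] -> ['e', 'b', 'c', 'd']
'd': index 3 in ['e', 'b', 'c', 'd'] -> ['d', 'e', 'b', 'c']
'b': index 2 in ['d', 'e', 'b', 'c'] -> ['b', 'd', 'e', 'c']


Output: [1, 1, 0, 3, 3, 2]


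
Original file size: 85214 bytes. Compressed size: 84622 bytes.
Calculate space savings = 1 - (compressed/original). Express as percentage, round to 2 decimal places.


ratio = compressed/original = 84622/85214 = 0.993053
savings = 1 - ratio = 1 - 0.993053 = 0.006947
as a percentage: 0.006947 * 100 = 0.69%

Space savings = 1 - 84622/85214 = 0.69%


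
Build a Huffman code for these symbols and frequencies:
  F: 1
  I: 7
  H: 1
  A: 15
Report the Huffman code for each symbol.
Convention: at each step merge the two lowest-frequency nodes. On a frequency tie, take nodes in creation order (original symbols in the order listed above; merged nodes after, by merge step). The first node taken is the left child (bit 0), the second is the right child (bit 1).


Huffman tree construction:
Step 1: Merge F(1) + H(1) = 2
Step 2: Merge (F+H)(2) + I(7) = 9
Step 3: Merge ((F+H)+I)(9) + A(15) = 24
Read each symbol's code off the tree from the root (left child = 0, right child = 1).

Codes:
  F: 000 (length 3)
  I: 01 (length 2)
  H: 001 (length 3)
  A: 1 (length 1)
Average code length: 35/24 = 1.4583 bits/symbol


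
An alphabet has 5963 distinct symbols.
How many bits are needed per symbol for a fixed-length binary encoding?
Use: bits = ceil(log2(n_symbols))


log2(5963) = 12.5418
Bracket: 2^12 = 4096 < 5963 <= 2^13 = 8192
So ceil(log2(5963)) = 13

bits = ceil(log2(5963)) = ceil(12.5418) = 13 bits


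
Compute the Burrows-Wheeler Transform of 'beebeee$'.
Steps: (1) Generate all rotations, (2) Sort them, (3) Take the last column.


Rotations (sorted):
  0: $beebeee -> last char: e
  1: beebeee$ -> last char: $
  2: beee$bee -> last char: e
  3: e$beebee -> last char: e
  4: ebeee$be -> last char: e
  5: ee$beebe -> last char: e
  6: eebeee$b -> last char: b
  7: eee$beeb -> last char: b


BWT = e$eeeebb


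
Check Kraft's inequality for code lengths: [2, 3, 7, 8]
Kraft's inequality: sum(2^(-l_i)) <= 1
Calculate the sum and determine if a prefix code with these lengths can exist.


Sum = 2^(-2) + 2^(-3) + 2^(-7) + 2^(-8)
    = 0.25 + 0.125 + 0.0078125 + 0.00390625
    = 99/256 = 0.38671875
Since 0.38671875 <= 1, Kraft's inequality IS satisfied.
A prefix code with these lengths CAN exist.

Kraft sum = 0.38671875. Satisfied.


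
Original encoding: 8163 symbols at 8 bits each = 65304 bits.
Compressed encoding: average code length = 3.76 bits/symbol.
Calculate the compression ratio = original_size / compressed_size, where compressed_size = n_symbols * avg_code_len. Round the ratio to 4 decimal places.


original_size = n_symbols * orig_bits = 8163 * 8 = 65304 bits
compressed_size = n_symbols * avg_code_len = 8163 * 3.76 = 30692.88 bits
ratio = original_size / compressed_size = 65304 / 30692.88 = 2.1277

Compression ratio = 2.1277


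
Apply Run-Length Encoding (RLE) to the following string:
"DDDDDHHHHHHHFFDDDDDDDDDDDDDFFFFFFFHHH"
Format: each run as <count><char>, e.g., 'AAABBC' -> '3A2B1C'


Scanning runs left to right:
  i=0: run of 'D' x 5 -> '5D'
  i=5: run of 'H' x 7 -> '7H'
  i=12: run of 'F' x 2 -> '2F'
  i=14: run of 'D' x 13 -> '13D'
  i=27: run of 'F' x 7 -> '7F'
  i=34: run of 'H' x 3 -> '3H'

RLE = 5D7H2F13D7F3H


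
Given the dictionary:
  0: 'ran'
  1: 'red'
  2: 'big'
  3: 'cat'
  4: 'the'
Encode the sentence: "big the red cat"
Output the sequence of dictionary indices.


Look up each word in the dictionary:
  'big' -> 2
  'the' -> 4
  'red' -> 1
  'cat' -> 3

Encoded: [2, 4, 1, 3]


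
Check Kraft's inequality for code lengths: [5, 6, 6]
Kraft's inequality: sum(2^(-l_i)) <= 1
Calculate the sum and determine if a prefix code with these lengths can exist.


Sum = 2^(-5) + 2^(-6) + 2^(-6)
    = 0.03125 + 0.015625 + 0.015625
    = 4/64 = 0.0625
Since 0.0625 <= 1, Kraft's inequality IS satisfied.
A prefix code with these lengths CAN exist.

Kraft sum = 0.0625. Satisfied.


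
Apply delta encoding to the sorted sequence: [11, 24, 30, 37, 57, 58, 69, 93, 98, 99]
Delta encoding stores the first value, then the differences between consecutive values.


First value: 11
Deltas:
  24 - 11 = 13
  30 - 24 = 6
  37 - 30 = 7
  57 - 37 = 20
  58 - 57 = 1
  69 - 58 = 11
  93 - 69 = 24
  98 - 93 = 5
  99 - 98 = 1


Delta encoded: [11, 13, 6, 7, 20, 1, 11, 24, 5, 1]


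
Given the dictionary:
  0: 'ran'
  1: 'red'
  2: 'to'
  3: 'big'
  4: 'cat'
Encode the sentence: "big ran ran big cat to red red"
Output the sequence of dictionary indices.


Look up each word in the dictionary:
  'big' -> 3
  'ran' -> 0
  'ran' -> 0
  'big' -> 3
  'cat' -> 4
  'to' -> 2
  'red' -> 1
  'red' -> 1

Encoded: [3, 0, 0, 3, 4, 2, 1, 1]


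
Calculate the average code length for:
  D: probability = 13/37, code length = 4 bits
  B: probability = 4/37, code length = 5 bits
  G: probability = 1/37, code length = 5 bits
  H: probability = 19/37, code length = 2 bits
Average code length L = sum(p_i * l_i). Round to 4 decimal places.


Weighted contributions p_i * l_i:
  D: (13/37) * 4 = 52/37
  B: (4/37) * 5 = 20/37
  G: (1/37) * 5 = 5/37
  H: (19/37) * 2 = 38/37
Sum = (52 + 20 + 5 + 38)/37 = 115/37

L = 115/37 = 3.1081 bits/symbol


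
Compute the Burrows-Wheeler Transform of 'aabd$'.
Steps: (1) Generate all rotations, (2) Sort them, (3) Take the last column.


Rotations (sorted):
  0: $aabd -> last char: d
  1: aabd$ -> last char: $
  2: abd$a -> last char: a
  3: bd$aa -> last char: a
  4: d$aab -> last char: b


BWT = d$aab


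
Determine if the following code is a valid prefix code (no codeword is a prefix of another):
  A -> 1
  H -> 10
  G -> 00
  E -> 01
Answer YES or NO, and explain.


Checking each pair (does one codeword prefix another?):
  A='1' vs H='10': prefix -- VIOLATION

NO -- this is NOT a valid prefix code. A (1) is a prefix of H (10).


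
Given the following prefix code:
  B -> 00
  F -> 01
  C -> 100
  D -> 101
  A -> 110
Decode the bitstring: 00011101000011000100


Decoding step by step:
Bits 00 -> B
Bits 01 -> F
Bits 110 -> A
Bits 100 -> C
Bits 00 -> B
Bits 110 -> A
Bits 00 -> B
Bits 100 -> C


Decoded message: BFACBABC


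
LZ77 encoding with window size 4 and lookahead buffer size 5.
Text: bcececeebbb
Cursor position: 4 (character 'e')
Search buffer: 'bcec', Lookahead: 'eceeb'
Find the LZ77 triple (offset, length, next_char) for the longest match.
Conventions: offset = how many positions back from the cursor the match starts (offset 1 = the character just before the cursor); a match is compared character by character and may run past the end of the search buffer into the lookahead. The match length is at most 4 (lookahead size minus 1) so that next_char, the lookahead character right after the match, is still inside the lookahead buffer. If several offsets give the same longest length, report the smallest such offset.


Try each offset into the search buffer:
  offset=1 (pos 3, char 'c'): match length 0
  offset=2 (pos 2, char 'e'): match length 3
  offset=3 (pos 1, char 'c'): match length 0
  offset=4 (pos 0, char 'b'): match length 0
Longest match has length 3 at offset 2.
next_char = character at position 4 + 3 = 7 -> 'e'

Best match: offset=2, length=3 (matching 'ece' starting at position 2)
LZ77 triple: (2, 3, 'e')


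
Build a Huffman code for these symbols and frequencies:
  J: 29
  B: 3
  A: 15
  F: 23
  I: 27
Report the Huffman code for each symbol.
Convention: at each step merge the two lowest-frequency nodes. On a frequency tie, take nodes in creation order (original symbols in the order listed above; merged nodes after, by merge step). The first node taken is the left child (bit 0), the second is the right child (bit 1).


Huffman tree construction:
Step 1: Merge B(3) + A(15) = 18
Step 2: Merge (B+A)(18) + F(23) = 41
Step 3: Merge I(27) + J(29) = 56
Step 4: Merge ((B+A)+F)(41) + (I+J)(56) = 97
Read each symbol's code off the tree from the root (left child = 0, right child = 1).

Codes:
  J: 11 (length 2)
  B: 000 (length 3)
  A: 001 (length 3)
  F: 01 (length 2)
  I: 10 (length 2)
Average code length: 212/97 = 2.1856 bits/symbol


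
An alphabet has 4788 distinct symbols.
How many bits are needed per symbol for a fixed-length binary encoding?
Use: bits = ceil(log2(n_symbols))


log2(4788) = 12.2252
Bracket: 2^12 = 4096 < 4788 <= 2^13 = 8192
So ceil(log2(4788)) = 13

bits = ceil(log2(4788)) = ceil(12.2252) = 13 bits


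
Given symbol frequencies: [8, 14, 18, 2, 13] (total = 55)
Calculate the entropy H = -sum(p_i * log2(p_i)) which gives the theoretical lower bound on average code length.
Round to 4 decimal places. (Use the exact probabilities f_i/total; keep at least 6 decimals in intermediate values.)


Per-symbol terms -p_i * log2(p_i) with p_i = f_i/55:
  p = 8/55 = 0.145455: log2(p) = -2.781360, -p*log2(p) = 0.404561
  p = 14/55 = 0.254545: log2(p) = -1.974005, -p*log2(p) = 0.502474
  p = 18/55 = 0.327273: log2(p) = -1.611435, -p*log2(p) = 0.527379
  p = 2/55 = 0.036364: log2(p) = -4.781360, -p*log2(p) = 0.173868
  p = 13/55 = 0.236364: log2(p) = -2.080920, -p*log2(p) = 0.491854
H = 0.404561 + 0.502474 + 0.527379 + 0.173868 + 0.491854 = 2.100136

H = 2.1001 bits/symbol


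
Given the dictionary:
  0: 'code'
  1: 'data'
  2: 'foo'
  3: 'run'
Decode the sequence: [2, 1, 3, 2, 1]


Look up each index in the dictionary:
  2 -> 'foo'
  1 -> 'data'
  3 -> 'run'
  2 -> 'foo'
  1 -> 'data'

Decoded: "foo data run foo data"


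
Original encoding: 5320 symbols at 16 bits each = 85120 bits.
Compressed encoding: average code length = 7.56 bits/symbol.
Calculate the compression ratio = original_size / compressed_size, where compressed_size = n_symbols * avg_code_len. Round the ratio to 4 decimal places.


original_size = n_symbols * orig_bits = 5320 * 16 = 85120 bits
compressed_size = n_symbols * avg_code_len = 5320 * 7.56 = 40219.2 bits
ratio = original_size / compressed_size = 85120 / 40219.2 = 2.1164

Compression ratio = 2.1164


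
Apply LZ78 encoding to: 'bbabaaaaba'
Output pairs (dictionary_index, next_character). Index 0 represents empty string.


LZ78 encoding steps:
Dictionary: {0: ''}
Step 1: w='' (idx 0), next='b' -> output (0, 'b'), add 'b' as idx 1
Step 2: w='b' (idx 1), next='a' -> output (1, 'a'), add 'ba' as idx 2
Step 3: w='ba' (idx 2), next='a' -> output (2, 'a'), add 'baa' as idx 3
Step 4: w='' (idx 0), next='a' -> output (0, 'a'), add 'a' as idx 4
Step 5: w='a' (idx 4), next='b' -> output (4, 'b'), add 'ab' as idx 5
Step 6: w='a' (idx 4), end of input -> output (4, '')


Encoded: [(0, 'b'), (1, 'a'), (2, 'a'), (0, 'a'), (4, 'b'), (4, '')]


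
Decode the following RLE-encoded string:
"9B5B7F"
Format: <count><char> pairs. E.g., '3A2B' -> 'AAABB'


Expanding each <count><char> pair:
  9B -> 'BBBBBBBBB'
  5B -> 'BBBBB'
  7F -> 'FFFFFFF'

Decoded = BBBBBBBBBBBBBBFFFFFFF


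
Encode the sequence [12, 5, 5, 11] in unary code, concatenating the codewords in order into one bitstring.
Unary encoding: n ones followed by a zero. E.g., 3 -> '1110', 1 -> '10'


Encode each number as n ones followed by a terminating 0:
  12 -> 1111111111110 (13 bits)
  5 -> 111110 (6 bits)
  5 -> 111110 (6 bits)
  11 -> 111111111110 (12 bits)
Total length = 13 + 6 + 6 + 12 = 37 bits.

Unary([12, 5, 5, 11]) = 1111111111110111110111110111111111110 (37 bits)


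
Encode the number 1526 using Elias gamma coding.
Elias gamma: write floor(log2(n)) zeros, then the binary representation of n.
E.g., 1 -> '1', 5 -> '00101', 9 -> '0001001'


num_bits = floor(log2(1526)) + 1 = 11
leading_zeros = num_bits - 1 = 10
binary(1526) = 10111110110

Elias gamma(1526) = '0000000000' + '10111110110' = 000000000010111110110 (21 bits)


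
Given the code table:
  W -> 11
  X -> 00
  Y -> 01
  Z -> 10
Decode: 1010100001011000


Decoding:
10 -> Z
10 -> Z
10 -> Z
00 -> X
01 -> Y
01 -> Y
10 -> Z
00 -> X


Result: ZZZXYYZX


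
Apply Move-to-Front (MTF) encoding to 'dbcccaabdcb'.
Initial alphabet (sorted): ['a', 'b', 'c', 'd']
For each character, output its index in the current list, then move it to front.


MTF encoding:
'd': index 3 in ['a', 'b', 'c', 'd'] -> ['d', 'a', 'b', 'c']
'b': index 2 in ['d', 'a', 'b', 'c'] -> ['b', 'd', 'a', 'c']
'c': index 3 in ['b', 'd', 'a', 'c'] -> ['c', 'b', 'd', 'a']
'c': index 0 in ['c', 'b', 'd', 'a'] -> ['c', 'b', 'd', 'a']
'c': index 0 in ['c', 'b', 'd', 'a'] -> ['c', 'b', 'd', 'a']
'a': index 3 in ['c', 'b', 'd', 'a'] -> ['a', 'c', 'b', 'd']
'a': index 0 in ['a', 'c', 'b', 'd'] -> ['a', 'c', 'b', 'd']
'b': index 2 in ['a', 'c', 'b', 'd'] -> ['b', 'a', 'c', 'd']
'd': index 3 in ['b', 'a', 'c', 'd'] -> ['d', 'b', 'a', 'c']
'c': index 3 in ['d', 'b', 'a', 'c'] -> ['c', 'd', 'b', 'a']
'b': index 2 in ['c', 'd', 'b', 'a'] -> ['b', 'c', 'd', 'a']


Output: [3, 2, 3, 0, 0, 3, 0, 2, 3, 3, 2]


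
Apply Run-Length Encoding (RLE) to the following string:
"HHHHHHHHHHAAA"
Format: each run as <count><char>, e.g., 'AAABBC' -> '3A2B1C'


Scanning runs left to right:
  i=0: run of 'H' x 10 -> '10H'
  i=10: run of 'A' x 3 -> '3A'

RLE = 10H3A


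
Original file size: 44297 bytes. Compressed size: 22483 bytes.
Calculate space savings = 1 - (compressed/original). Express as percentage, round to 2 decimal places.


ratio = compressed/original = 22483/44297 = 0.507551
savings = 1 - ratio = 1 - 0.507551 = 0.492449
as a percentage: 0.492449 * 100 = 49.24%

Space savings = 1 - 22483/44297 = 49.24%


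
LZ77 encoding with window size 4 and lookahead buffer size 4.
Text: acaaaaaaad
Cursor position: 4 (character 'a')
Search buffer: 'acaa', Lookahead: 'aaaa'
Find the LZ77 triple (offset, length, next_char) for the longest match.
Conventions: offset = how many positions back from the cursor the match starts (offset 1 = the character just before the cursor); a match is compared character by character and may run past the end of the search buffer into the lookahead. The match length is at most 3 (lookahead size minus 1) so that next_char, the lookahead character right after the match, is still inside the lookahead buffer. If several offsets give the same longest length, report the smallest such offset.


Try each offset into the search buffer:
  offset=1 (pos 3, char 'a'): match length 3
  offset=2 (pos 2, char 'a'): match length 3
  offset=3 (pos 1, char 'c'): match length 0
  offset=4 (pos 0, char 'a'): match length 1
Longest match has length 3, found at offsets 1, 2; take the smallest, offset 1.
next_char = character at position 4 + 3 = 7 -> 'a'

Best match: offset=1, length=3 (matching 'aaa' starting at position 3)
LZ77 triple: (1, 3, 'a')
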